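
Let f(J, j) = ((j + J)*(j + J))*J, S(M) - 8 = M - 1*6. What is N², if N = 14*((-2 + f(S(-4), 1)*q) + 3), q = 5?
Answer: 15876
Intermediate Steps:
S(M) = 2 + M (S(M) = 8 + (M - 1*6) = 8 + (M - 6) = 8 + (-6 + M) = 2 + M)
f(J, j) = J*(J + j)² (f(J, j) = ((J + j)*(J + j))*J = (J + j)²*J = J*(J + j)²)
N = -126 (N = 14*((-2 + ((2 - 4)*((2 - 4) + 1)²)*5) + 3) = 14*((-2 - 2*(-2 + 1)²*5) + 3) = 14*((-2 - 2*(-1)²*5) + 3) = 14*((-2 - 2*1*5) + 3) = 14*((-2 - 2*5) + 3) = 14*((-2 - 10) + 3) = 14*(-12 + 3) = 14*(-9) = -126)
N² = (-126)² = 15876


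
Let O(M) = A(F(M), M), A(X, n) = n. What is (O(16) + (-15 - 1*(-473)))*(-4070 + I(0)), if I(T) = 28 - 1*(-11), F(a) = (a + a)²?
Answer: -1910694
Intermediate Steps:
F(a) = 4*a² (F(a) = (2*a)² = 4*a²)
O(M) = M
I(T) = 39 (I(T) = 28 + 11 = 39)
(O(16) + (-15 - 1*(-473)))*(-4070 + I(0)) = (16 + (-15 - 1*(-473)))*(-4070 + 39) = (16 + (-15 + 473))*(-4031) = (16 + 458)*(-4031) = 474*(-4031) = -1910694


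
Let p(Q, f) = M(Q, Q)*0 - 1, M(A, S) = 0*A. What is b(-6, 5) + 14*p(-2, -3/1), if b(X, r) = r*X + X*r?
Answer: -74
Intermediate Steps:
b(X, r) = 2*X*r (b(X, r) = X*r + X*r = 2*X*r)
M(A, S) = 0
p(Q, f) = -1 (p(Q, f) = 0*0 - 1 = 0 - 1 = -1)
b(-6, 5) + 14*p(-2, -3/1) = 2*(-6)*5 + 14*(-1) = -60 - 14 = -74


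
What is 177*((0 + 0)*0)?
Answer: 0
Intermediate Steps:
177*((0 + 0)*0) = 177*(0*0) = 177*0 = 0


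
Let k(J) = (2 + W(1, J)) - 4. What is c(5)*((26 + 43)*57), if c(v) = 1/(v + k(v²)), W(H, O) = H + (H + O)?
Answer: 1311/10 ≈ 131.10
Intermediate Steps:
W(H, O) = O + 2*H
k(J) = J (k(J) = (2 + (J + 2*1)) - 4 = (2 + (J + 2)) - 4 = (2 + (2 + J)) - 4 = (4 + J) - 4 = J)
c(v) = 1/(v + v²)
c(5)*((26 + 43)*57) = (1/(5*(1 + 5)))*((26 + 43)*57) = ((⅕)/6)*(69*57) = ((⅕)*(⅙))*3933 = (1/30)*3933 = 1311/10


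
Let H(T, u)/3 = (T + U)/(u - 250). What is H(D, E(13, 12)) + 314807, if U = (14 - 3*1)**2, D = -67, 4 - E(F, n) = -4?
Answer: 38091566/121 ≈ 3.1481e+5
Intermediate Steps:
E(F, n) = 8 (E(F, n) = 4 - 1*(-4) = 4 + 4 = 8)
U = 121 (U = (14 - 3)**2 = 11**2 = 121)
H(T, u) = 3*(121 + T)/(-250 + u) (H(T, u) = 3*((T + 121)/(u - 250)) = 3*((121 + T)/(-250 + u)) = 3*(121 + T)/(-250 + u))
H(D, E(13, 12)) + 314807 = 3*(121 - 67)/(-250 + 8) + 314807 = 3*54/(-242) + 314807 = 3*(-1/242)*54 + 314807 = -81/121 + 314807 = 38091566/121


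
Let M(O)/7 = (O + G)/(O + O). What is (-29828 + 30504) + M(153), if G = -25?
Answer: 103876/153 ≈ 678.93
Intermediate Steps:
M(O) = 7*(-25 + O)/(2*O) (M(O) = 7*((O - 25)/(O + O)) = 7*((-25 + O)/((2*O))) = 7*((-25 + O)*(1/(2*O))) = 7*((-25 + O)/(2*O)) = 7*(-25 + O)/(2*O))
(-29828 + 30504) + M(153) = (-29828 + 30504) + (7/2)*(-25 + 153)/153 = 676 + (7/2)*(1/153)*128 = 676 + 448/153 = 103876/153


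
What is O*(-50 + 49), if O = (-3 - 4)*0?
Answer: 0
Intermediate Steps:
O = 0 (O = -7*0 = 0)
O*(-50 + 49) = 0*(-50 + 49) = 0*(-1) = 0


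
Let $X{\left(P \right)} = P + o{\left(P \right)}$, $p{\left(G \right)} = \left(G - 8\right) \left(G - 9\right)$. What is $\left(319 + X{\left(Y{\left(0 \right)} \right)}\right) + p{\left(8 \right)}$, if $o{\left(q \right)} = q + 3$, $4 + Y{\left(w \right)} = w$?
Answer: $314$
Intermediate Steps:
$Y{\left(w \right)} = -4 + w$
$o{\left(q \right)} = 3 + q$
$p{\left(G \right)} = \left(-9 + G\right) \left(-8 + G\right)$ ($p{\left(G \right)} = \left(-8 + G\right) \left(-9 + G\right) = \left(-9 + G\right) \left(-8 + G\right)$)
$X{\left(P \right)} = 3 + 2 P$ ($X{\left(P \right)} = P + \left(3 + P\right) = 3 + 2 P$)
$\left(319 + X{\left(Y{\left(0 \right)} \right)}\right) + p{\left(8 \right)} = \left(319 + \left(3 + 2 \left(-4 + 0\right)\right)\right) + \left(72 + 8^{2} - 136\right) = \left(319 + \left(3 + 2 \left(-4\right)\right)\right) + \left(72 + 64 - 136\right) = \left(319 + \left(3 - 8\right)\right) + 0 = \left(319 - 5\right) + 0 = 314 + 0 = 314$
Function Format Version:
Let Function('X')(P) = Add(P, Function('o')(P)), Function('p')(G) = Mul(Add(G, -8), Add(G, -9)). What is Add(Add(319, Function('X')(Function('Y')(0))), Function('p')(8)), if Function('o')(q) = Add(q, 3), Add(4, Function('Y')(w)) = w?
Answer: 314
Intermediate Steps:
Function('Y')(w) = Add(-4, w)
Function('o')(q) = Add(3, q)
Function('p')(G) = Mul(Add(-9, G), Add(-8, G)) (Function('p')(G) = Mul(Add(-8, G), Add(-9, G)) = Mul(Add(-9, G), Add(-8, G)))
Function('X')(P) = Add(3, Mul(2, P)) (Function('X')(P) = Add(P, Add(3, P)) = Add(3, Mul(2, P)))
Add(Add(319, Function('X')(Function('Y')(0))), Function('p')(8)) = Add(Add(319, Add(3, Mul(2, Add(-4, 0)))), Add(72, Pow(8, 2), Mul(-17, 8))) = Add(Add(319, Add(3, Mul(2, -4))), Add(72, 64, -136)) = Add(Add(319, Add(3, -8)), 0) = Add(Add(319, -5), 0) = Add(314, 0) = 314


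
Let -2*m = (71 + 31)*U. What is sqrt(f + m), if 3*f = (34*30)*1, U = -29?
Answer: sqrt(1819) ≈ 42.650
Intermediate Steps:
f = 340 (f = ((34*30)*1)/3 = (1020*1)/3 = (1/3)*1020 = 340)
m = 1479 (m = -(71 + 31)*(-29)/2 = -51*(-29) = -1/2*(-2958) = 1479)
sqrt(f + m) = sqrt(340 + 1479) = sqrt(1819)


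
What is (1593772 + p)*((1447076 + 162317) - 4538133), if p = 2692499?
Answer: -12553373328540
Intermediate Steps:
(1593772 + p)*((1447076 + 162317) - 4538133) = (1593772 + 2692499)*((1447076 + 162317) - 4538133) = 4286271*(1609393 - 4538133) = 4286271*(-2928740) = -12553373328540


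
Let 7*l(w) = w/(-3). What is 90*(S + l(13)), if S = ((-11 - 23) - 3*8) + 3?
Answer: -35040/7 ≈ -5005.7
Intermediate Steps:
l(w) = -w/21 (l(w) = (w/(-3))/7 = (w*(-⅓))/7 = (-w/3)/7 = -w/21)
S = -55 (S = (-34 - 24) + 3 = -58 + 3 = -55)
90*(S + l(13)) = 90*(-55 - 1/21*13) = 90*(-55 - 13/21) = 90*(-1168/21) = -35040/7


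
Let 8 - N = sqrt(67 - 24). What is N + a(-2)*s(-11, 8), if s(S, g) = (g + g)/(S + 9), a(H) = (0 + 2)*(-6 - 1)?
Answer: 120 - sqrt(43) ≈ 113.44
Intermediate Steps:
a(H) = -14 (a(H) = 2*(-7) = -14)
s(S, g) = 2*g/(9 + S) (s(S, g) = (2*g)/(9 + S) = 2*g/(9 + S))
N = 8 - sqrt(43) (N = 8 - sqrt(67 - 24) = 8 - sqrt(43) ≈ 1.4426)
N + a(-2)*s(-11, 8) = (8 - sqrt(43)) - 28*8/(9 - 11) = (8 - sqrt(43)) - 28*8/(-2) = (8 - sqrt(43)) - 28*8*(-1)/2 = (8 - sqrt(43)) - 14*(-8) = (8 - sqrt(43)) + 112 = 120 - sqrt(43)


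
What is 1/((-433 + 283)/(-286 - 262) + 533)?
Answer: 274/146117 ≈ 0.0018752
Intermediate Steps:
1/((-433 + 283)/(-286 - 262) + 533) = 1/(-150/(-548) + 533) = 1/(-150*(-1/548) + 533) = 1/(75/274 + 533) = 1/(146117/274) = 274/146117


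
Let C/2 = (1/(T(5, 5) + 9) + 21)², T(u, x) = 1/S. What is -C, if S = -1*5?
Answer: -863041/968 ≈ -891.57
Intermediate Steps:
S = -5
T(u, x) = -⅕ (T(u, x) = 1/(-5) = -⅕)
C = 863041/968 (C = 2*(1/(-⅕ + 9) + 21)² = 2*(1/(44/5) + 21)² = 2*(5/44 + 21)² = 2*(929/44)² = 2*(863041/1936) = 863041/968 ≈ 891.57)
-C = -1*863041/968 = -863041/968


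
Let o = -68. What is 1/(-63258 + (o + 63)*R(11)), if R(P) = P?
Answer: -1/63313 ≈ -1.5795e-5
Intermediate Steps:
1/(-63258 + (o + 63)*R(11)) = 1/(-63258 + (-68 + 63)*11) = 1/(-63258 - 5*11) = 1/(-63258 - 55) = 1/(-63313) = -1/63313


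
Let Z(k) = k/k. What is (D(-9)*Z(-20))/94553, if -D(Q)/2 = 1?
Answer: -2/94553 ≈ -2.1152e-5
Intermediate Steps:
D(Q) = -2 (D(Q) = -2*1 = -2)
Z(k) = 1
(D(-9)*Z(-20))/94553 = -2*1/94553 = -2/94553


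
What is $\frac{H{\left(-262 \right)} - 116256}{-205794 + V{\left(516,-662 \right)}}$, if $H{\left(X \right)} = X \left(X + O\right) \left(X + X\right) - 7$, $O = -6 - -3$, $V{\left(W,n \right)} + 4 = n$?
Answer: $\frac{4055287}{22940} \approx 176.78$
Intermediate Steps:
$V{\left(W,n \right)} = -4 + n$
$O = -3$ ($O = -6 + 3 = -3$)
$H{\left(X \right)} = -7 + 2 X^{2} \left(-3 + X\right)$ ($H{\left(X \right)} = X \left(X - 3\right) \left(X + X\right) - 7 = X \left(-3 + X\right) 2 X - 7 = X 2 X \left(-3 + X\right) - 7 = 2 X^{2} \left(-3 + X\right) - 7 = -7 + 2 X^{2} \left(-3 + X\right)$)
$\frac{H{\left(-262 \right)} - 116256}{-205794 + V{\left(516,-662 \right)}} = \frac{\left(-7 - 6 \left(-262\right)^{2} + 2 \left(-262\right)^{3}\right) - 116256}{-205794 - 666} = \frac{\left(-7 - 411864 + 2 \left(-17984728\right)\right) - 116256}{-205794 - 666} = \frac{\left(-7 - 411864 - 35969456\right) - 116256}{-206460} = \left(-36381327 - 116256\right) \left(- \frac{1}{206460}\right) = \left(-36497583\right) \left(- \frac{1}{206460}\right) = \frac{4055287}{22940}$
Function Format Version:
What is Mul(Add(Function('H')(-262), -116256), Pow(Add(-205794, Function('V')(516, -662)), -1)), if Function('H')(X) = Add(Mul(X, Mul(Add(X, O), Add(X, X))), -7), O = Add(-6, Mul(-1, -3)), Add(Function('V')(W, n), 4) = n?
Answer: Rational(4055287, 22940) ≈ 176.78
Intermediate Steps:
Function('V')(W, n) = Add(-4, n)
O = -3 (O = Add(-6, 3) = -3)
Function('H')(X) = Add(-7, Mul(2, Pow(X, 2), Add(-3, X))) (Function('H')(X) = Add(Mul(X, Mul(Add(X, -3), Add(X, X))), -7) = Add(Mul(X, Mul(Add(-3, X), Mul(2, X))), -7) = Add(Mul(X, Mul(2, X, Add(-3, X))), -7) = Add(Mul(2, Pow(X, 2), Add(-3, X)), -7) = Add(-7, Mul(2, Pow(X, 2), Add(-3, X))))
Mul(Add(Function('H')(-262), -116256), Pow(Add(-205794, Function('V')(516, -662)), -1)) = Mul(Add(Add(-7, Mul(-6, Pow(-262, 2)), Mul(2, Pow(-262, 3))), -116256), Pow(Add(-205794, Add(-4, -662)), -1)) = Mul(Add(Add(-7, Mul(-6, 68644), Mul(2, -17984728)), -116256), Pow(Add(-205794, -666), -1)) = Mul(Add(Add(-7, -411864, -35969456), -116256), Pow(-206460, -1)) = Mul(Add(-36381327, -116256), Rational(-1, 206460)) = Mul(-36497583, Rational(-1, 206460)) = Rational(4055287, 22940)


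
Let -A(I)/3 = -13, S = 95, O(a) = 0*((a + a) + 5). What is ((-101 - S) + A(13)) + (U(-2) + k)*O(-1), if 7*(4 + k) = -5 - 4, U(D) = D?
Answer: -157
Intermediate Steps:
O(a) = 0 (O(a) = 0*(2*a + 5) = 0*(5 + 2*a) = 0)
A(I) = 39 (A(I) = -3*(-13) = 39)
k = -37/7 (k = -4 + (-5 - 4)/7 = -4 + (⅐)*(-9) = -4 - 9/7 = -37/7 ≈ -5.2857)
((-101 - S) + A(13)) + (U(-2) + k)*O(-1) = ((-101 - 1*95) + 39) + (-2 - 37/7)*0 = ((-101 - 95) + 39) - 51/7*0 = (-196 + 39) + 0 = -157 + 0 = -157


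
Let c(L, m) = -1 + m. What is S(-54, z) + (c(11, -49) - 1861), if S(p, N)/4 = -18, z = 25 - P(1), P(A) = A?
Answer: -1983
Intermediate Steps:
z = 24 (z = 25 - 1*1 = 25 - 1 = 24)
S(p, N) = -72 (S(p, N) = 4*(-18) = -72)
S(-54, z) + (c(11, -49) - 1861) = -72 + ((-1 - 49) - 1861) = -72 + (-50 - 1861) = -72 - 1911 = -1983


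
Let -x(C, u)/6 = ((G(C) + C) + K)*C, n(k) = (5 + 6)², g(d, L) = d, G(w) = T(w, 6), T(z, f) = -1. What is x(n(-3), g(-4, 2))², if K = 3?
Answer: 7974132804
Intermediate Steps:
G(w) = -1
n(k) = 121 (n(k) = 11² = 121)
x(C, u) = -6*C*(2 + C) (x(C, u) = -6*((-1 + C) + 3)*C = -6*(2 + C)*C = -6*C*(2 + C))
x(n(-3), g(-4, 2))² = (-6*121*(2 + 121))² = (-6*121*123)² = (-89298)² = 7974132804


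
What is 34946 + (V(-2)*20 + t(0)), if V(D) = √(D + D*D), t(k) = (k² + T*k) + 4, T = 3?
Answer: 34950 + 20*√2 ≈ 34978.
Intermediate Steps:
t(k) = 4 + k² + 3*k (t(k) = (k² + 3*k) + 4 = 4 + k² + 3*k)
V(D) = √(D + D²)
34946 + (V(-2)*20 + t(0)) = 34946 + (√(-2*(1 - 2))*20 + (4 + 0² + 3*0)) = 34946 + (√(-2*(-1))*20 + (4 + 0 + 0)) = 34946 + (√2*20 + 4) = 34946 + (20*√2 + 4) = 34946 + (4 + 20*√2) = 34950 + 20*√2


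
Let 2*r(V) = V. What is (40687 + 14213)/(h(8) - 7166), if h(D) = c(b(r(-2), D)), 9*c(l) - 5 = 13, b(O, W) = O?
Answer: -1525/199 ≈ -7.6633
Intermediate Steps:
r(V) = V/2
c(l) = 2 (c(l) = 5/9 + (⅑)*13 = 5/9 + 13/9 = 2)
h(D) = 2
(40687 + 14213)/(h(8) - 7166) = (40687 + 14213)/(2 - 7166) = 54900/(-7164) = 54900*(-1/7164) = -1525/199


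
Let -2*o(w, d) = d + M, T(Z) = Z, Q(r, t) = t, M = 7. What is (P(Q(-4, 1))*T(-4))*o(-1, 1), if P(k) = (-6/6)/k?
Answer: -16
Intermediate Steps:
o(w, d) = -7/2 - d/2 (o(w, d) = -(d + 7)/2 = -(7 + d)/2 = -7/2 - d/2)
P(k) = -1/k (P(k) = (-6*⅙)/k = -1/k)
(P(Q(-4, 1))*T(-4))*o(-1, 1) = (-1/1*(-4))*(-7/2 - ½*1) = (-1*1*(-4))*(-7/2 - ½) = -1*(-4)*(-4) = 4*(-4) = -16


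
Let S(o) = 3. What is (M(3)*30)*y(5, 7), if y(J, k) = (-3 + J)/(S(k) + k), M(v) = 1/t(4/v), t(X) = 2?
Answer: 3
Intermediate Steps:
M(v) = ½ (M(v) = 1/2 = ½)
y(J, k) = (-3 + J)/(3 + k)
(M(3)*30)*y(5, 7) = ((½)*30)*((-3 + 5)/(3 + 7)) = 15*(2/10) = 15*((⅒)*2) = 15*(⅕) = 3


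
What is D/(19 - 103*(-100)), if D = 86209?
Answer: 86209/10319 ≈ 8.3544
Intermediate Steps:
D/(19 - 103*(-100)) = 86209/(19 - 103*(-100)) = 86209/(19 + 10300) = 86209/10319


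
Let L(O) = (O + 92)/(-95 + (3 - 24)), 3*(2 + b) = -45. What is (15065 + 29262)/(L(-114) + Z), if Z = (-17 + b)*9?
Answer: -2570966/17737 ≈ -144.95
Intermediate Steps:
b = -17 (b = -2 + (1/3)*(-45) = -2 - 15 = -17)
L(O) = -23/29 - O/116 (L(O) = (92 + O)/(-95 - 21) = (92 + O)/(-116) = (92 + O)*(-1/116) = -23/29 - O/116)
Z = -306 (Z = (-17 - 17)*9 = -34*9 = -306)
(15065 + 29262)/(L(-114) + Z) = (15065 + 29262)/((-23/29 - 1/116*(-114)) - 306) = 44327/((-23/29 + 57/58) - 306) = 44327/(11/58 - 306) = 44327/(-17737/58) = 44327*(-58/17737) = -2570966/17737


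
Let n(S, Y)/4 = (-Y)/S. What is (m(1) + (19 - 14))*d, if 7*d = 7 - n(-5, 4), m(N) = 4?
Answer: 171/35 ≈ 4.8857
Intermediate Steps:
n(S, Y) = -4*Y/S (n(S, Y) = 4*((-Y)/S) = 4*(-Y/S) = -4*Y/S)
d = 19/35 (d = (7 - (-4)*4/(-5))/7 = (7 - (-4)*4*(-1)/5)/7 = (7 - 1*16/5)/7 = (7 - 16/5)/7 = (⅐)*(19/5) = 19/35 ≈ 0.54286)
(m(1) + (19 - 14))*d = (4 + (19 - 14))*(19/35) = (4 + 5)*(19/35) = 9*(19/35) = 171/35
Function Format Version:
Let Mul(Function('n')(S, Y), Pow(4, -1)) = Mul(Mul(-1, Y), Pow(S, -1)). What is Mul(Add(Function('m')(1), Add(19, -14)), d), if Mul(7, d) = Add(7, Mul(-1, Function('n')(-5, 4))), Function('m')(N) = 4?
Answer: Rational(171, 35) ≈ 4.8857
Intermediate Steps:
Function('n')(S, Y) = Mul(-4, Y, Pow(S, -1)) (Function('n')(S, Y) = Mul(4, Mul(Mul(-1, Y), Pow(S, -1))) = Mul(4, Mul(-1, Y, Pow(S, -1))) = Mul(-4, Y, Pow(S, -1)))
d = Rational(19, 35) (d = Mul(Rational(1, 7), Add(7, Mul(-1, Mul(-4, 4, Pow(-5, -1))))) = Mul(Rational(1, 7), Add(7, Mul(-1, Mul(-4, 4, Rational(-1, 5))))) = Mul(Rational(1, 7), Add(7, Mul(-1, Rational(16, 5)))) = Mul(Rational(1, 7), Add(7, Rational(-16, 5))) = Mul(Rational(1, 7), Rational(19, 5)) = Rational(19, 35) ≈ 0.54286)
Mul(Add(Function('m')(1), Add(19, -14)), d) = Mul(Add(4, Add(19, -14)), Rational(19, 35)) = Mul(Add(4, 5), Rational(19, 35)) = Mul(9, Rational(19, 35)) = Rational(171, 35)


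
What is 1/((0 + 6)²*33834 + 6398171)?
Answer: 1/7616195 ≈ 1.3130e-7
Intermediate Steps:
1/((0 + 6)²*33834 + 6398171) = 1/(6²*33834 + 6398171) = 1/(36*33834 + 6398171) = 1/(1218024 + 6398171) = 1/7616195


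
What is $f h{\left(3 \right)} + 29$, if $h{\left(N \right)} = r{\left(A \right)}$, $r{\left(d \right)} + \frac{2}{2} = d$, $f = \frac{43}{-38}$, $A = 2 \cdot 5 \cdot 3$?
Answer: $- \frac{145}{38} \approx -3.8158$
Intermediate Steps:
$A = 30$ ($A = 10 \cdot 3 = 30$)
$f = - \frac{43}{38}$ ($f = 43 \left(- \frac{1}{38}\right) = - \frac{43}{38} \approx -1.1316$)
$r{\left(d \right)} = -1 + d$
$h{\left(N \right)} = 29$ ($h{\left(N \right)} = -1 + 30 = 29$)
$f h{\left(3 \right)} + 29 = \left(- \frac{43}{38}\right) 29 + 29 = - \frac{1247}{38} + 29 = - \frac{145}{38}$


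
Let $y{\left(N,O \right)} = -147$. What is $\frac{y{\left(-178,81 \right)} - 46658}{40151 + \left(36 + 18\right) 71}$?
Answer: $- \frac{9361}{8797} \approx -1.0641$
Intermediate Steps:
$\frac{y{\left(-178,81 \right)} - 46658}{40151 + \left(36 + 18\right) 71} = \frac{-147 - 46658}{40151 + \left(36 + 18\right) 71} = - \frac{46805}{40151 + 54 \cdot 71} = - \frac{46805}{40151 + 3834} = - \frac{46805}{43985} = \left(-46805\right) \frac{1}{43985} = - \frac{9361}{8797}$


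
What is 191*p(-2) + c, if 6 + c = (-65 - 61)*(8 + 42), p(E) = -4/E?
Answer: -5924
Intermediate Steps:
c = -6306 (c = -6 + (-65 - 61)*(8 + 42) = -6 - 126*50 = -6 - 6300 = -6306)
191*p(-2) + c = 191*(-4/(-2)) - 6306 = 191*(-4*(-½)) - 6306 = 191*2 - 6306 = 382 - 6306 = -5924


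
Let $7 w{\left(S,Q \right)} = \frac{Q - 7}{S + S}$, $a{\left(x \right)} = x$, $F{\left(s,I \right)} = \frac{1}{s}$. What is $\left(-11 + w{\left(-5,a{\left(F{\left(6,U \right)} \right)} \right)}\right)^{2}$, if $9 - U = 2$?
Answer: $\frac{20967241}{176400} \approx 118.86$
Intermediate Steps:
$U = 7$ ($U = 9 - 2 = 7$)
$w{\left(S,Q \right)} = \frac{-7 + Q}{14 S}$ ($w{\left(S,Q \right)} = \frac{\left(Q - 7\right) \frac{1}{S + S}}{7} = \frac{\left(-7 + Q\right) \frac{1}{2 S}}{7} = \frac{\frac{1}{2} \frac{1}{S} \left(-7 + Q\right)}{7} = \frac{-7 + Q}{14 S}$)
$\left(-11 + w{\left(-5,a{\left(F{\left(6,U \right)} \right)} \right)}\right)^{2} = \left(-11 + \frac{-7 + \frac{1}{6}}{14 \left(-5\right)}\right)^{2} = \left(-11 + \frac{1}{14} \left(- \frac{1}{5}\right) \left(-7 + \frac{1}{6}\right)\right)^{2} = \left(-11 + \frac{1}{14} \left(- \frac{1}{5}\right) \left(- \frac{41}{6}\right)\right)^{2} = \left(-11 + \frac{41}{420}\right)^{2} = \left(- \frac{4579}{420}\right)^{2} = \frac{20967241}{176400}$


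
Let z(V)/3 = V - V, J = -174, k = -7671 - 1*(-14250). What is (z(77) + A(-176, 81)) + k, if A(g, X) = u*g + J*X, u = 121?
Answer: -28811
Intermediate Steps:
k = 6579 (k = -7671 + 14250 = 6579)
z(V) = 0 (z(V) = 3*(V - V) = 3*0 = 0)
A(g, X) = -174*X + 121*g (A(g, X) = 121*g - 174*X = -174*X + 121*g)
(z(77) + A(-176, 81)) + k = (0 + (-174*81 + 121*(-176))) + 6579 = (0 + (-14094 - 21296)) + 6579 = (0 - 35390) + 6579 = -35390 + 6579 = -28811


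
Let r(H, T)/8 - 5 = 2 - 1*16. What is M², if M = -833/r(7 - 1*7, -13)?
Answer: 693889/5184 ≈ 133.85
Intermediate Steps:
r(H, T) = -72 (r(H, T) = 40 + 8*(2 - 1*16) = 40 + 8*(2 - 16) = 40 + 8*(-14) = 40 - 112 = -72)
M = 833/72 (M = -833/(-72) = -833*(-1/72) = 833/72 ≈ 11.569)
M² = (833/72)² = 693889/5184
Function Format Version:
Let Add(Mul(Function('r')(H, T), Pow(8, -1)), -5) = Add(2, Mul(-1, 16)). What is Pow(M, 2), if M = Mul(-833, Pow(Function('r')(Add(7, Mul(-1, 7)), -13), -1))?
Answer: Rational(693889, 5184) ≈ 133.85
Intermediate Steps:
Function('r')(H, T) = -72 (Function('r')(H, T) = Add(40, Mul(8, Add(2, Mul(-1, 16)))) = Add(40, Mul(8, Add(2, -16))) = Add(40, Mul(8, -14)) = Add(40, -112) = -72)
M = Rational(833, 72) (M = Mul(-833, Pow(-72, -1)) = Mul(-833, Rational(-1, 72)) = Rational(833, 72) ≈ 11.569)
Pow(M, 2) = Pow(Rational(833, 72), 2) = Rational(693889, 5184)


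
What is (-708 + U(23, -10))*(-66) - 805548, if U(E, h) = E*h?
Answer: -743640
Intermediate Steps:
(-708 + U(23, -10))*(-66) - 805548 = (-708 + 23*(-10))*(-66) - 805548 = (-708 - 230)*(-66) - 805548 = -938*(-66) - 805548 = 61908 - 805548 = -743640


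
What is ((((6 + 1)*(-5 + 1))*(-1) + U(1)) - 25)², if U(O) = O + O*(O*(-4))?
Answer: 0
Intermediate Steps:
U(O) = O - 4*O² (U(O) = O + O*(-4*O) = O - 4*O²)
((((6 + 1)*(-5 + 1))*(-1) + U(1)) - 25)² = ((((6 + 1)*(-5 + 1))*(-1) + 1*(1 - 4*1)) - 25)² = (((7*(-4))*(-1) + 1*(1 - 4)) - 25)² = ((-28*(-1) + 1*(-3)) - 25)² = ((28 - 3) - 25)² = (25 - 25)² = 0² = 0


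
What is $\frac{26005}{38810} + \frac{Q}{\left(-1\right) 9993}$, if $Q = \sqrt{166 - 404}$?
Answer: $\frac{5201}{7762} - \frac{i \sqrt{238}}{9993} \approx 0.67006 - 0.0015438 i$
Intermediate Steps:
$Q = i \sqrt{238}$ ($Q = \sqrt{-238} = i \sqrt{238} \approx 15.427 i$)
$\frac{26005}{38810} + \frac{Q}{\left(-1\right) 9993} = \frac{26005}{38810} + \frac{i \sqrt{238}}{\left(-1\right) 9993} = 26005 \cdot \frac{1}{38810} + \frac{i \sqrt{238}}{-9993} = \frac{5201}{7762} + i \sqrt{238} \left(- \frac{1}{9993}\right) = \frac{5201}{7762} - \frac{i \sqrt{238}}{9993}$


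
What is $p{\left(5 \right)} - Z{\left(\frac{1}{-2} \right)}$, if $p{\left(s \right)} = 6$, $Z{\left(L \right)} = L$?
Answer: $\frac{13}{2} \approx 6.5$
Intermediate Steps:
$p{\left(5 \right)} - Z{\left(\frac{1}{-2} \right)} = 6 - \frac{1}{-2} = 6 - - \frac{1}{2} = 6 + \frac{1}{2} = \frac{13}{2}$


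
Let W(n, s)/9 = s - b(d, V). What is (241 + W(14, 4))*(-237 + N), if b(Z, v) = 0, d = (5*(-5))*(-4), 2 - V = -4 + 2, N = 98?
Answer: -38503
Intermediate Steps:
V = 4 (V = 2 - (-4 + 2) = 2 - 1*(-2) = 2 + 2 = 4)
d = 100 (d = -25*(-4) = 100)
W(n, s) = 9*s (W(n, s) = 9*(s - 1*0) = 9*(s + 0) = 9*s)
(241 + W(14, 4))*(-237 + N) = (241 + 9*4)*(-237 + 98) = (241 + 36)*(-139) = 277*(-139) = -38503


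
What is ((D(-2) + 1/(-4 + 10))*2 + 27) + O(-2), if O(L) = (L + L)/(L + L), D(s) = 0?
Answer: 85/3 ≈ 28.333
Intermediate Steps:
O(L) = 1 (O(L) = (2*L)/((2*L)) = (2*L)*(1/(2*L)) = 1)
((D(-2) + 1/(-4 + 10))*2 + 27) + O(-2) = ((0 + 1/(-4 + 10))*2 + 27) + 1 = ((0 + 1/6)*2 + 27) + 1 = ((1/6)*2 + 27) + 1 = (1/3 + 27) + 1 = 82/3 + 1 = 85/3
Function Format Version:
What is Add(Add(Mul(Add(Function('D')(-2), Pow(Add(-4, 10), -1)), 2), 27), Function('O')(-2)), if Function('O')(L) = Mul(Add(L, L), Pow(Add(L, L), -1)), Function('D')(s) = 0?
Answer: Rational(85, 3) ≈ 28.333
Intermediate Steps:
Function('O')(L) = 1 (Function('O')(L) = Mul(Mul(2, L), Pow(Mul(2, L), -1)) = Mul(Mul(2, L), Mul(Rational(1, 2), Pow(L, -1))) = 1)
Add(Add(Mul(Add(Function('D')(-2), Pow(Add(-4, 10), -1)), 2), 27), Function('O')(-2)) = Add(Add(Mul(Add(0, Pow(Add(-4, 10), -1)), 2), 27), 1) = Add(Add(Mul(Add(0, Pow(6, -1)), 2), 27), 1) = Add(Add(Mul(Add(0, Rational(1, 6)), 2), 27), 1) = Add(Add(Mul(Rational(1, 6), 2), 27), 1) = Add(Add(Rational(1, 3), 27), 1) = Add(Rational(82, 3), 1) = Rational(85, 3)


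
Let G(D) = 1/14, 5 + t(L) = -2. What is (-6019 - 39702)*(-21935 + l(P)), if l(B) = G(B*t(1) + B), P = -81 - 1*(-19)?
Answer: 14040416169/14 ≈ 1.0029e+9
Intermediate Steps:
P = -62 (P = -81 + 19 = -62)
t(L) = -7 (t(L) = -5 - 2 = -7)
G(D) = 1/14
l(B) = 1/14
(-6019 - 39702)*(-21935 + l(P)) = (-6019 - 39702)*(-21935 + 1/14) = -45721*(-307089/14) = 14040416169/14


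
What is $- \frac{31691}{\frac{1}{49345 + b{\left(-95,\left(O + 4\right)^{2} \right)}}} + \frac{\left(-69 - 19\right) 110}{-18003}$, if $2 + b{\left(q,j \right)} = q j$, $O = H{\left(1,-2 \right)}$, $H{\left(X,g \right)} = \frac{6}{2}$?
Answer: $- \frac{25495981956544}{18003} \approx -1.4162 \cdot 10^{9}$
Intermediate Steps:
$H{\left(X,g \right)} = 3$ ($H{\left(X,g \right)} = 6 \cdot \frac{1}{2} = 3$)
$O = 3$
$b{\left(q,j \right)} = -2 + j q$ ($b{\left(q,j \right)} = -2 + q j = -2 + j q$)
$- \frac{31691}{\frac{1}{49345 + b{\left(-95,\left(O + 4\right)^{2} \right)}}} + \frac{\left(-69 - 19\right) 110}{-18003} = - \frac{31691}{\frac{1}{49345 + \left(-2 + \left(3 + 4\right)^{2} \left(-95\right)\right)}} + \frac{\left(-69 - 19\right) 110}{-18003} = - \frac{31691}{\frac{1}{49345 + \left(-2 + 7^{2} \left(-95\right)\right)}} + \left(-88\right) 110 \left(- \frac{1}{18003}\right) = - \frac{31691}{\frac{1}{49345 + \left(-2 + 49 \left(-95\right)\right)}} - - \frac{9680}{18003} = - \frac{31691}{\frac{1}{49345 - 4657}} + \frac{9680}{18003} = - \frac{31691}{\frac{1}{44688}} + \frac{9680}{18003} = - 31691 \frac{1}{\frac{1}{44688}} + \frac{9680}{18003} = \left(-31691\right) 44688 + \frac{9680}{18003} = -1416207408 + \frac{9680}{18003} = - \frac{25495981956544}{18003}$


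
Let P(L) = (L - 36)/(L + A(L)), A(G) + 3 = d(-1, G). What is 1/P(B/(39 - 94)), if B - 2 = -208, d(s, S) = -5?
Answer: 117/887 ≈ 0.13191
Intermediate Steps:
B = -206 (B = 2 - 208 = -206)
A(G) = -8 (A(G) = -3 - 5 = -8)
P(L) = (-36 + L)/(-8 + L) (P(L) = (L - 36)/(L - 8) = (-36 + L)/(-8 + L))
1/P(B/(39 - 94)) = 1/((-36 - 206/(39 - 94))/(-8 - 206/(39 - 94))) = 1/((-36 - 206/(-55))/(-8 - 206/(-55))) = 1/((-36 - 206*(-1/55))/(-8 - 206*(-1/55))) = 1/((-36 + 206/55)/(-8 + 206/55)) = 1/(-1774/55/(-234/55)) = 1/(-55/234*(-1774/55)) = 1/(887/117) = 117/887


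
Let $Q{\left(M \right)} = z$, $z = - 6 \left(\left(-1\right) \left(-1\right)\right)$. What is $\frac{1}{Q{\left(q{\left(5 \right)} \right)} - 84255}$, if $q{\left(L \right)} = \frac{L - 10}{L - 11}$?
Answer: $- \frac{1}{84261} \approx -1.1868 \cdot 10^{-5}$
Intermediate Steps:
$q{\left(L \right)} = \frac{-10 + L}{-11 + L}$
$z = -6$ ($z = \left(-6\right) 1 = -6$)
$Q{\left(M \right)} = -6$
$\frac{1}{Q{\left(q{\left(5 \right)} \right)} - 84255} = \frac{1}{-6 - 84255} = \frac{1}{-84261} = - \frac{1}{84261}$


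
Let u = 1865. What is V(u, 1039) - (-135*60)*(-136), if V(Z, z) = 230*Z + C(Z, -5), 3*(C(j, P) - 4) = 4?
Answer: -2017934/3 ≈ -6.7265e+5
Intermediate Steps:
C(j, P) = 16/3 (C(j, P) = 4 + (1/3)*4 = 4 + 4/3 = 16/3)
V(Z, z) = 16/3 + 230*Z (V(Z, z) = 230*Z + 16/3 = 16/3 + 230*Z)
V(u, 1039) - (-135*60)*(-136) = (16/3 + 230*1865) - (-135*60)*(-136) = (16/3 + 428950) - (-8100)*(-136) = 1286866/3 - 1*1101600 = 1286866/3 - 1101600 = -2017934/3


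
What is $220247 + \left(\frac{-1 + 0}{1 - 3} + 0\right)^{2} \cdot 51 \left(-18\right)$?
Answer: $\frac{440035}{2} \approx 2.2002 \cdot 10^{5}$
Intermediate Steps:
$220247 + \left(\frac{-1 + 0}{1 - 3} + 0\right)^{2} \cdot 51 \left(-18\right) = 220247 + \left(- \frac{1}{-2} + 0\right)^{2} \cdot 51 \left(-18\right) = 220247 + \left(\left(-1\right) \left(- \frac{1}{2}\right) + 0\right)^{2} \cdot 51 \left(-18\right) = 220247 + \left(\frac{1}{2} + 0\right)^{2} \cdot 51 \left(-18\right) = 220247 + \left(\frac{1}{2}\right)^{2} \cdot 51 \left(-18\right) = 220247 + \frac{1}{4} \cdot 51 \left(-18\right) = 220247 + \frac{51}{4} \left(-18\right) = 220247 - \frac{459}{2} = \frac{440035}{2}$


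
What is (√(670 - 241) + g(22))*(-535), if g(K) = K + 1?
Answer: -12305 - 535*√429 ≈ -23386.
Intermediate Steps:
g(K) = 1 + K
(√(670 - 241) + g(22))*(-535) = (√(670 - 241) + (1 + 22))*(-535) = (√429 + 23)*(-535) = (23 + √429)*(-535) = -12305 - 535*√429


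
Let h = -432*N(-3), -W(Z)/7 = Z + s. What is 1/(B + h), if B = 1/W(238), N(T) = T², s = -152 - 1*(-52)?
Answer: -966/3755809 ≈ -0.00025720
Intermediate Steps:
s = -100 (s = -152 + 52 = -100)
W(Z) = 700 - 7*Z (W(Z) = -7*(Z - 100) = -7*(-100 + Z) = 700 - 7*Z)
h = -3888 (h = -432*(-3)² = -432*9 = -3888)
B = -1/966 (B = 1/(700 - 7*238) = 1/(700 - 1666) = 1/(-966) = -1/966 ≈ -0.0010352)
1/(B + h) = 1/(-1/966 - 3888) = 1/(-3755809/966) = -966/3755809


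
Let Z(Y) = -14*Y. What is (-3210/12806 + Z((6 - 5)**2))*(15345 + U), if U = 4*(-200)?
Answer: -1327187615/6403 ≈ -2.0728e+5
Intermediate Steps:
U = -800
(-3210/12806 + Z((6 - 5)**2))*(15345 + U) = (-3210/12806 - 14*(6 - 5)**2)*(15345 - 800) = (-3210*1/12806 - 14*1**2)*14545 = (-1605/6403 - 14*1)*14545 = (-1605/6403 - 14)*14545 = -91247/6403*14545 = -1327187615/6403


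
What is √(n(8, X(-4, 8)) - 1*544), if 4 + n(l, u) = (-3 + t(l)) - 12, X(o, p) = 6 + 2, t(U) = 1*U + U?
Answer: I*√547 ≈ 23.388*I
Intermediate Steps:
t(U) = 2*U (t(U) = U + U = 2*U)
X(o, p) = 8
n(l, u) = -19 + 2*l (n(l, u) = -4 + ((-3 + 2*l) - 12) = -4 + (-15 + 2*l) = -19 + 2*l)
√(n(8, X(-4, 8)) - 1*544) = √((-19 + 2*8) - 1*544) = √((-19 + 16) - 544) = √(-3 - 544) = √(-547) = I*√547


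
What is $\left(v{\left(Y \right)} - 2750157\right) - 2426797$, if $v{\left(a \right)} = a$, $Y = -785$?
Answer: $-5177739$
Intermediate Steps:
$\left(v{\left(Y \right)} - 2750157\right) - 2426797 = \left(-785 - 2750157\right) - 2426797 = -2750942 - 2426797 = -5177739$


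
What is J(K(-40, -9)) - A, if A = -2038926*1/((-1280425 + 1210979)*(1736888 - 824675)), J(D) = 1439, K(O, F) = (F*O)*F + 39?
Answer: 15193331962366/10558257333 ≈ 1439.0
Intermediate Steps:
K(O, F) = 39 + O*F² (K(O, F) = O*F² + 39 = 39 + O*F²)
A = 339821/10558257333 (A = -2038926/(912213*(-69446)) = -2038926/(-63349543998) = -2038926*(-1/63349543998) = 339821/10558257333 ≈ 3.2185e-5)
J(K(-40, -9)) - A = 1439 - 1*339821/10558257333 = 1439 - 339821/10558257333 = 15193331962366/10558257333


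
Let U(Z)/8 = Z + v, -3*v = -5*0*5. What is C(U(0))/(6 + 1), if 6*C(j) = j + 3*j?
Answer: 0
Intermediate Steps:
v = 0 (v = -(-5*0)*5/3 = -0*5 = -⅓*0 = 0)
U(Z) = 8*Z (U(Z) = 8*(Z + 0) = 8*Z)
C(j) = 2*j/3 (C(j) = (j + 3*j)/6 = (4*j)/6 = 2*j/3)
C(U(0))/(6 + 1) = (2*(8*0)/3)/(6 + 1) = ((⅔)*0)/7 = (⅐)*0 = 0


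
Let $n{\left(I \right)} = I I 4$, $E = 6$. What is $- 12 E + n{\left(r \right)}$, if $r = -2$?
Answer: $-56$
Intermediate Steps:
$n{\left(I \right)} = 4 I^{2}$ ($n{\left(I \right)} = I^{2} \cdot 4 = 4 I^{2}$)
$- 12 E + n{\left(r \right)} = \left(-12\right) 6 + 4 \left(-2\right)^{2} = -72 + 4 \cdot 4 = -72 + 16 = -56$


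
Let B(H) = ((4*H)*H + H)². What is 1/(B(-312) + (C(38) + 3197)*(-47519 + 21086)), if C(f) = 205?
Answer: 1/151280871030 ≈ 6.6102e-12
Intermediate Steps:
B(H) = (H + 4*H²)² (B(H) = (4*H² + H)² = (H + 4*H²)²)
1/(B(-312) + (C(38) + 3197)*(-47519 + 21086)) = 1/((-312)²*(1 + 4*(-312))² + (205 + 3197)*(-47519 + 21086)) = 1/(97344*(1 - 1248)² + 3402*(-26433)) = 1/(97344*(-1247)² - 89925066) = 1/(97344*1555009 - 89925066) = 1/(151370796096 - 89925066) = 1/151280871030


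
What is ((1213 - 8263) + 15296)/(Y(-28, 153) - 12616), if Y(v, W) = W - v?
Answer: -8246/12435 ≈ -0.66313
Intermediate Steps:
((1213 - 8263) + 15296)/(Y(-28, 153) - 12616) = ((1213 - 8263) + 15296)/((153 - 1*(-28)) - 12616) = (-7050 + 15296)/((153 + 28) - 12616) = 8246/(181 - 12616) = 8246/(-12435) = 8246*(-1/12435) = -8246/12435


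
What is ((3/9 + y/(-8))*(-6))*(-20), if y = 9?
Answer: -95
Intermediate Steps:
((3/9 + y/(-8))*(-6))*(-20) = ((3/9 + 9/(-8))*(-6))*(-20) = ((3*(1/9) + 9*(-1/8))*(-6))*(-20) = ((1/3 - 9/8)*(-6))*(-20) = -19/24*(-6)*(-20) = (19/4)*(-20) = -95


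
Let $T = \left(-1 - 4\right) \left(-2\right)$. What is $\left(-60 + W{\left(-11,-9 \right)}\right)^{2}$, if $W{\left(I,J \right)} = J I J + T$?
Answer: $885481$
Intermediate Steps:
$T = 10$ ($T = \left(-5\right) \left(-2\right) = 10$)
$W{\left(I,J \right)} = 10 + I J^{2}$ ($W{\left(I,J \right)} = J I J + 10 = I J J + 10 = I J^{2} + 10 = 10 + I J^{2}$)
$\left(-60 + W{\left(-11,-9 \right)}\right)^{2} = \left(-60 + \left(10 - 11 \left(-9\right)^{2}\right)\right)^{2} = \left(-60 + \left(10 - 891\right)\right)^{2} = \left(-60 - 881\right)^{2} = \left(-941\right)^{2} = 885481$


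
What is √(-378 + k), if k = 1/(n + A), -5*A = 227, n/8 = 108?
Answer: I*√6332480857/4093 ≈ 19.442*I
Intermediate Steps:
n = 864 (n = 8*108 = 864)
A = -227/5 (A = -⅕*227 = -227/5 ≈ -45.400)
k = 5/4093 (k = 1/(864 - 227/5) = 1/(4093/5) = 5/4093 ≈ 0.0012216)
√(-378 + k) = √(-378 + 5/4093) = √(-1547149/4093) = I*√6332480857/4093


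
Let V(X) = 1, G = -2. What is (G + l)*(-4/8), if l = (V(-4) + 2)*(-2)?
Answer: 4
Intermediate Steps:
l = -6 (l = (1 + 2)*(-2) = 3*(-2) = -6)
(G + l)*(-4/8) = (-2 - 6)*(-4/8) = -(-32)/8 = -8*(-½) = 4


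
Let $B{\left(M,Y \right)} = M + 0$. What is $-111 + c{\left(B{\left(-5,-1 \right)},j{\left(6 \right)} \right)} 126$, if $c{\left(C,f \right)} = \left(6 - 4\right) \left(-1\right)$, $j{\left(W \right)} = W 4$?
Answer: $-363$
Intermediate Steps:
$j{\left(W \right)} = 4 W$
$B{\left(M,Y \right)} = M$
$c{\left(C,f \right)} = -2$ ($c{\left(C,f \right)} = 2 \left(-1\right) = -2$)
$-111 + c{\left(B{\left(-5,-1 \right)},j{\left(6 \right)} \right)} 126 = -111 - 252 = -363$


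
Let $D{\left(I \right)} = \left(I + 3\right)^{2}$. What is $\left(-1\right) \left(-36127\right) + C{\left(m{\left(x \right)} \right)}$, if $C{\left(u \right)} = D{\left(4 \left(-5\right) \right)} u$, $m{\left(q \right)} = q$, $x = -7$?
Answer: $34104$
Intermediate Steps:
$D{\left(I \right)} = \left(3 + I\right)^{2}$
$C{\left(u \right)} = 289 u$ ($C{\left(u \right)} = \left(3 + 4 \left(-5\right)\right)^{2} u = \left(3 - 20\right)^{2} u = \left(-17\right)^{2} u = 289 u$)
$\left(-1\right) \left(-36127\right) + C{\left(m{\left(x \right)} \right)} = \left(-1\right) \left(-36127\right) + 289 \left(-7\right) = 36127 - 2023 = 34104$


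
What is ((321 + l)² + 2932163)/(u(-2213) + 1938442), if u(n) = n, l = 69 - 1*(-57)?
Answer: 3131972/1936229 ≈ 1.6176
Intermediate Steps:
l = 126 (l = 69 + 57 = 126)
((321 + l)² + 2932163)/(u(-2213) + 1938442) = ((321 + 126)² + 2932163)/(-2213 + 1938442) = (447² + 2932163)/1936229 = (199809 + 2932163)*(1/1936229) = 3131972*(1/1936229) = 3131972/1936229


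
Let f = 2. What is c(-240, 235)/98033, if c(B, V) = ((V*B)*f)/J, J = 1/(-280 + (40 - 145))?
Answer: 43428000/98033 ≈ 442.99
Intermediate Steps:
J = -1/385 (J = 1/(-280 - 105) = 1/(-385) = -1/385 ≈ -0.0025974)
c(B, V) = -770*B*V (c(B, V) = ((V*B)*2)/(-1/385) = ((B*V)*2)*(-385) = (2*B*V)*(-385) = -770*B*V)
c(-240, 235)/98033 = -770*(-240)*235/98033 = 43428000*(1/98033) = 43428000/98033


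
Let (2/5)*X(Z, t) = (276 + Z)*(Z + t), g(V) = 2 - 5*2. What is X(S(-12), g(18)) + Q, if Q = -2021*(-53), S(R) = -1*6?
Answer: 97663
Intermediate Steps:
g(V) = -8 (g(V) = 2 - 10 = -8)
S(R) = -6
X(Z, t) = 5*(276 + Z)*(Z + t)/2 (X(Z, t) = 5*((276 + Z)*(Z + t))/2 = 5*(276 + Z)*(Z + t)/2)
Q = 107113
X(S(-12), g(18)) + Q = (690*(-6) + 690*(-8) + (5/2)*(-6)² + (5/2)*(-6)*(-8)) + 107113 = (-4140 - 5520 + (5/2)*36 + 120) + 107113 = (-4140 - 5520 + 90 + 120) + 107113 = -9450 + 107113 = 97663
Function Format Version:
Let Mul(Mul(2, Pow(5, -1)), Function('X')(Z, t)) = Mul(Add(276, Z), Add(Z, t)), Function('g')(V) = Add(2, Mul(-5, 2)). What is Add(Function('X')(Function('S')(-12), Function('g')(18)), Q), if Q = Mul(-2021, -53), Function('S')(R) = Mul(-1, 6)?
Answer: 97663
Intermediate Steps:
Function('g')(V) = -8 (Function('g')(V) = Add(2, -10) = -8)
Function('S')(R) = -6
Function('X')(Z, t) = Mul(Rational(5, 2), Add(276, Z), Add(Z, t)) (Function('X')(Z, t) = Mul(Rational(5, 2), Mul(Add(276, Z), Add(Z, t))) = Mul(Rational(5, 2), Add(276, Z), Add(Z, t)))
Q = 107113
Add(Function('X')(Function('S')(-12), Function('g')(18)), Q) = Add(Add(Mul(690, -6), Mul(690, -8), Mul(Rational(5, 2), Pow(-6, 2)), Mul(Rational(5, 2), -6, -8)), 107113) = Add(Add(-4140, -5520, Mul(Rational(5, 2), 36), 120), 107113) = Add(Add(-4140, -5520, 90, 120), 107113) = Add(-9450, 107113) = 97663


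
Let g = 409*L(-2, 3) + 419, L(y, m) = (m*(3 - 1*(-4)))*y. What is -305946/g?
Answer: 305946/16759 ≈ 18.256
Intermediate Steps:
L(y, m) = 7*m*y (L(y, m) = (m*(3 + 4))*y = (m*7)*y = (7*m)*y = 7*m*y)
g = -16759 (g = 409*(7*3*(-2)) + 419 = 409*(-42) + 419 = -17178 + 419 = -16759)
-305946/g = -305946/(-16759) = -305946*(-1/16759) = 305946/16759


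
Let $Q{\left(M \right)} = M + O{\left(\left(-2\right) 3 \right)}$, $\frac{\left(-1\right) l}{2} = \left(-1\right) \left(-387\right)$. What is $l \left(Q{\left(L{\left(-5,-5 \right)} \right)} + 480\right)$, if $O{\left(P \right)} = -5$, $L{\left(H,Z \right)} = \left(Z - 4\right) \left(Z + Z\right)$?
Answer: $-437310$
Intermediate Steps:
$L{\left(H,Z \right)} = 2 Z \left(-4 + Z\right)$ ($L{\left(H,Z \right)} = \left(-4 + Z\right) 2 Z = 2 Z \left(-4 + Z\right)$)
$l = -774$ ($l = - 2 \left(\left(-1\right) \left(-387\right)\right) = \left(-2\right) 387 = -774$)
$Q{\left(M \right)} = -5 + M$ ($Q{\left(M \right)} = M - 5 = -5 + M$)
$l \left(Q{\left(L{\left(-5,-5 \right)} \right)} + 480\right) = - 774 \left(\left(-5 + 2 \left(-5\right) \left(-4 - 5\right)\right) + 480\right) = - 774 \left(\left(-5 + 2 \left(-5\right) \left(-9\right)\right) + 480\right) = - 774 \left(\left(-5 + 90\right) + 480\right) = - 774 \left(85 + 480\right) = \left(-774\right) 565 = -437310$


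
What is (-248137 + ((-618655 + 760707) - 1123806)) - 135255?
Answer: -1365146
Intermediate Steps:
(-248137 + ((-618655 + 760707) - 1123806)) - 135255 = (-248137 + (142052 - 1123806)) - 135255 = (-248137 - 981754) - 135255 = -1229891 - 135255 = -1365146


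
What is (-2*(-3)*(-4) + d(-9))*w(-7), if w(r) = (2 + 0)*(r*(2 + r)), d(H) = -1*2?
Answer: -1820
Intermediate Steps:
d(H) = -2
w(r) = 2*r*(2 + r) (w(r) = 2*(r*(2 + r)) = 2*r*(2 + r))
(-2*(-3)*(-4) + d(-9))*w(-7) = (-2*(-3)*(-4) - 2)*(2*(-7)*(2 - 7)) = (6*(-4) - 2)*(2*(-7)*(-5)) = (-24 - 2)*70 = -26*70 = -1820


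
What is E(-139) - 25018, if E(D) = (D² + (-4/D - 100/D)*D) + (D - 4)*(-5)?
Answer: -5086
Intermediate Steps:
E(D) = -84 + D² - 5*D (E(D) = (D² + (-104/D)*D) + (-4 + D)*(-5) = (D² - 104) + (20 - 5*D) = (-104 + D²) + (20 - 5*D) = -84 + D² - 5*D)
E(-139) - 25018 = (-84 + (-139)² - 5*(-139)) - 25018 = (-84 + 19321 + 695) - 25018 = 19932 - 25018 = -5086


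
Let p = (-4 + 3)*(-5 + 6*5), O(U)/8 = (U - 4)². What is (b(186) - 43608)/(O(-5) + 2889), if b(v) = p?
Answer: -43633/3537 ≈ -12.336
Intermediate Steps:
O(U) = 8*(-4 + U)² (O(U) = 8*(U - 4)² = 8*(-4 + U)²)
p = -25 (p = -(-5 + 30) = -1*25 = -25)
b(v) = -25
(b(186) - 43608)/(O(-5) + 2889) = (-25 - 43608)/(8*(-4 - 5)² + 2889) = -43633/(8*(-9)² + 2889) = -43633/(8*81 + 2889) = -43633/(648 + 2889) = -43633/3537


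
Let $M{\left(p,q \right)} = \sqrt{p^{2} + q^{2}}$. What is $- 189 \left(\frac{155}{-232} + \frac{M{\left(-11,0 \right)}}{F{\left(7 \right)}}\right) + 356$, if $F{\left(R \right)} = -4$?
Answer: $\frac{232469}{232} \approx 1002.0$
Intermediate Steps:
$- 189 \left(\frac{155}{-232} + \frac{M{\left(-11,0 \right)}}{F{\left(7 \right)}}\right) + 356 = - 189 \left(\frac{155}{-232} + \frac{\sqrt{\left(-11\right)^{2} + 0^{2}}}{-4}\right) + 356 = - 189 \left(155 \left(- \frac{1}{232}\right) + \sqrt{121 + 0} \left(- \frac{1}{4}\right)\right) + 356 = - 189 \left(- \frac{155}{232} + \sqrt{121} \left(- \frac{1}{4}\right)\right) + 356 = - 189 \left(- \frac{155}{232} + 11 \left(- \frac{1}{4}\right)\right) + 356 = - 189 \left(- \frac{155}{232} - \frac{11}{4}\right) + 356 = \left(-189\right) \left(- \frac{793}{232}\right) + 356 = \frac{149877}{232} + 356 = \frac{232469}{232}$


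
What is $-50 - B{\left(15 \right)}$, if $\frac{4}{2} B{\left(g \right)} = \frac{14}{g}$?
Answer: $- \frac{757}{15} \approx -50.467$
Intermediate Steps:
$B{\left(g \right)} = \frac{7}{g}$ ($B{\left(g \right)} = \frac{14 \frac{1}{g}}{2} = \frac{7}{g}$)
$-50 - B{\left(15 \right)} = -50 - \frac{7}{15} = - \frac{757}{15}$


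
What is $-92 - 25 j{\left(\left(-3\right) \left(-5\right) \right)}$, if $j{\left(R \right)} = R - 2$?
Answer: $-417$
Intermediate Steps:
$j{\left(R \right)} = -2 + R$ ($j{\left(R \right)} = R - 2 = -2 + R$)
$-92 - 25 j{\left(\left(-3\right) \left(-5\right) \right)} = -92 - 25 \left(-2 - -15\right) = -92 - 25 \left(-2 + 15\right) = -92 - 325 = -417$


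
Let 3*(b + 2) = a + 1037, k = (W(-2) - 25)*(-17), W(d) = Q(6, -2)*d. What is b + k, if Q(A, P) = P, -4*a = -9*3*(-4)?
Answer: 2075/3 ≈ 691.67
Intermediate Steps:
a = -27 (a = -(-9*3)*(-4)/4 = -(-27)*(-4)/4 = -¼*108 = -27)
W(d) = -2*d
k = 357 (k = (-2*(-2) - 25)*(-17) = (4 - 25)*(-17) = -21*(-17) = 357)
b = 1004/3 (b = -2 + (-27 + 1037)/3 = -2 + (⅓)*1010 = -2 + 1010/3 = 1004/3 ≈ 334.67)
b + k = 1004/3 + 357 = 2075/3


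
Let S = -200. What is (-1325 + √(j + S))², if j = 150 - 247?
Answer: 1755328 - 7950*I*√33 ≈ 1.7553e+6 - 45669.0*I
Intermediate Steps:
j = -97
(-1325 + √(j + S))² = (-1325 + √(-97 - 200))² = (-1325 + √(-297))² = (-1325 + 3*I*√33)²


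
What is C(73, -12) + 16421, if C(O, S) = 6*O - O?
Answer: 16786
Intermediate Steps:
C(O, S) = 5*O
C(73, -12) + 16421 = 5*73 + 16421 = 365 + 16421 = 16786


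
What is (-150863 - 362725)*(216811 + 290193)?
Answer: -260391170352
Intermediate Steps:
(-150863 - 362725)*(216811 + 290193) = -513588*507004 = -260391170352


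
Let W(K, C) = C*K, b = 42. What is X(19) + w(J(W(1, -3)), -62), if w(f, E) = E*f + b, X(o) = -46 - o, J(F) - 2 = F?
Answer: 39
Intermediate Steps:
J(F) = 2 + F
w(f, E) = 42 + E*f (w(f, E) = E*f + 42 = 42 + E*f)
X(19) + w(J(W(1, -3)), -62) = (-46 - 1*19) + (42 - 62*(2 - 3*1)) = (-46 - 19) + (42 - 62*(2 - 3)) = -65 + (42 - 62*(-1)) = -65 + (42 + 62) = -65 + 104 = 39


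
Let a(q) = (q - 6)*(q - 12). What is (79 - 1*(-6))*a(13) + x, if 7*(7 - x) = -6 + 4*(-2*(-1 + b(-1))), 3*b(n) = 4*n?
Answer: 12604/21 ≈ 600.19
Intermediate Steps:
b(n) = 4*n/3 (b(n) = (4*n)/3 = 4*n/3)
a(q) = (-12 + q)*(-6 + q) (a(q) = (-6 + q)*(-12 + q) = (-12 + q)*(-6 + q))
x = 109/21 (x = 7 - (-6 + 4*(-2*(-1 + (4/3)*(-1))))/7 = 7 - (-6 + 4*(-2*(-1 - 4/3)))/7 = 7 - (-6 + 4*(-2*(-7/3)))/7 = 7 - (-6 + 4*(14/3))/7 = 7 - (-6 + 56/3)/7 = 7 - 1/7*38/3 = 7 - 38/21 = 109/21 ≈ 5.1905)
(79 - 1*(-6))*a(13) + x = (79 - 1*(-6))*(72 + 13**2 - 18*13) + 109/21 = (79 + 6)*(72 + 169 - 234) + 109/21 = 85*7 + 109/21 = 595 + 109/21 = 12604/21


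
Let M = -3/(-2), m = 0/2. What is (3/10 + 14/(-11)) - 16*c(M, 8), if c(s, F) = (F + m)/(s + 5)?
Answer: -29551/1430 ≈ -20.665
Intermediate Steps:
m = 0 (m = 0*(½) = 0)
M = 3/2 (M = -3*(-½) = 3/2 ≈ 1.5000)
c(s, F) = F/(5 + s) (c(s, F) = (F + 0)/(s + 5) = F/(5 + s))
(3/10 + 14/(-11)) - 16*c(M, 8) = (3/10 + 14/(-11)) - 128/(5 + 3/2) = (3*(⅒) + 14*(-1/11)) - 128/13/2 = (3/10 - 14/11) - 128*2/13 = -107/110 - 16*16/13 = -107/110 - 256/13 = -29551/1430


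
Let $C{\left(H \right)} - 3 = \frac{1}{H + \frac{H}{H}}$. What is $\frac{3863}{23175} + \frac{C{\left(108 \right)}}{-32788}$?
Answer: $\frac{3449585849}{20706236775} \approx 0.1666$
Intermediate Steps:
$C{\left(H \right)} = 3 + \frac{1}{1 + H}$ ($C{\left(H \right)} = 3 + \frac{1}{H + \frac{H}{H}} = 3 + \frac{1}{H + 1} = 3 + \frac{1}{1 + H}$)
$\frac{3863}{23175} + \frac{C{\left(108 \right)}}{-32788} = \frac{3863}{23175} + \frac{\frac{1}{1 + 108} \left(4 + 3 \cdot 108\right)}{-32788} = 3863 \cdot \frac{1}{23175} + \frac{4 + 324}{109} \left(- \frac{1}{32788}\right) = \frac{3863}{23175} + \frac{1}{109} \cdot 328 \left(- \frac{1}{32788}\right) = \frac{3863}{23175} + \frac{328}{109} \left(- \frac{1}{32788}\right) = \frac{3863}{23175} - \frac{82}{893473} = \frac{3449585849}{20706236775}$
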